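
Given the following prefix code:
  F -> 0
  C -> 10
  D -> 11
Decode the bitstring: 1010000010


Decoding step by step:
Bits 10 -> C
Bits 10 -> C
Bits 0 -> F
Bits 0 -> F
Bits 0 -> F
Bits 0 -> F
Bits 10 -> C


Decoded message: CCFFFFC


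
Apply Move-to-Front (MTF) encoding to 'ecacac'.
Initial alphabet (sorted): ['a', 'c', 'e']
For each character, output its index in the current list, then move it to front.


MTF encoding:
'e': index 2 in ['a', 'c', 'e'] -> ['e', 'a', 'c']
'c': index 2 in ['e', 'a', 'c'] -> ['c', 'e', 'a']
'a': index 2 in ['c', 'e', 'a'] -> ['a', 'c', 'e']
'c': index 1 in ['a', 'c', 'e'] -> ['c', 'a', 'e']
'a': index 1 in ['c', 'a', 'e'] -> ['a', 'c', 'e']
'c': index 1 in ['a', 'c', 'e'] -> ['c', 'a', 'e']


Output: [2, 2, 2, 1, 1, 1]


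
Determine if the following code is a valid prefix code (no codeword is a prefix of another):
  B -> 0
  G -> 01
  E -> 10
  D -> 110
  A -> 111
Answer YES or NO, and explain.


Checking each pair (does one codeword prefix another?):
  B='0' vs G='01': prefix -- VIOLATION

NO -- this is NOT a valid prefix code. B (0) is a prefix of G (01).


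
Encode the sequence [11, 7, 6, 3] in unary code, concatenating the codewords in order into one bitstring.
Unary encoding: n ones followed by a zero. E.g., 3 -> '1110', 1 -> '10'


Encode each number as n ones followed by a terminating 0:
  11 -> 111111111110 (12 bits)
  7 -> 11111110 (8 bits)
  6 -> 1111110 (7 bits)
  3 -> 1110 (4 bits)
Total length = 12 + 8 + 7 + 4 = 31 bits.

Unary([11, 7, 6, 3]) = 1111111111101111111011111101110 (31 bits)


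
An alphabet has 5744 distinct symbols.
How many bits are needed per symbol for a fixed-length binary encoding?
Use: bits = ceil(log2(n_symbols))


log2(5744) = 12.4878
Bracket: 2^12 = 4096 < 5744 <= 2^13 = 8192
So ceil(log2(5744)) = 13

bits = ceil(log2(5744)) = ceil(12.4878) = 13 bits


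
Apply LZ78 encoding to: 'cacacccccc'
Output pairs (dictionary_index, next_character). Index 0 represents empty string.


LZ78 encoding steps:
Dictionary: {0: ''}
Step 1: w='' (idx 0), next='c' -> output (0, 'c'), add 'c' as idx 1
Step 2: w='' (idx 0), next='a' -> output (0, 'a'), add 'a' as idx 2
Step 3: w='c' (idx 1), next='a' -> output (1, 'a'), add 'ca' as idx 3
Step 4: w='c' (idx 1), next='c' -> output (1, 'c'), add 'cc' as idx 4
Step 5: w='cc' (idx 4), next='c' -> output (4, 'c'), add 'ccc' as idx 5
Step 6: w='c' (idx 1), end of input -> output (1, '')


Encoded: [(0, 'c'), (0, 'a'), (1, 'a'), (1, 'c'), (4, 'c'), (1, '')]


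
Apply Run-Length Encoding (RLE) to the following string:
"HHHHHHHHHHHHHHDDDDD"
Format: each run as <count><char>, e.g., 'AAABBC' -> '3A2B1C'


Scanning runs left to right:
  i=0: run of 'H' x 14 -> '14H'
  i=14: run of 'D' x 5 -> '5D'

RLE = 14H5D


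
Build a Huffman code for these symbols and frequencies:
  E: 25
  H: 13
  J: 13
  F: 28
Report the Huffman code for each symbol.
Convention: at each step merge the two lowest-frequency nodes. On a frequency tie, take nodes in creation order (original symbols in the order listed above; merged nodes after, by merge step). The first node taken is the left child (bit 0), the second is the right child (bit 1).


Huffman tree construction:
Step 1: Merge H(13) + J(13) = 26
Step 2: Merge E(25) + (H+J)(26) = 51
Step 3: Merge F(28) + (E+(H+J))(51) = 79
Read each symbol's code off the tree from the root (left child = 0, right child = 1).

Codes:
  E: 10 (length 2)
  H: 110 (length 3)
  J: 111 (length 3)
  F: 0 (length 1)
Average code length: 156/79 = 1.9747 bits/symbol


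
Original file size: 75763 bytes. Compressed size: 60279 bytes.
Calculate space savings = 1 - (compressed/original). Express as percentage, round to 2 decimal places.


ratio = compressed/original = 60279/75763 = 0.795626
savings = 1 - ratio = 1 - 0.795626 = 0.204374
as a percentage: 0.204374 * 100 = 20.44%

Space savings = 1 - 60279/75763 = 20.44%


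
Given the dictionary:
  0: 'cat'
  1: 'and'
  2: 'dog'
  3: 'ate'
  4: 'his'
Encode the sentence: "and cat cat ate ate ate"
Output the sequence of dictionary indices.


Look up each word in the dictionary:
  'and' -> 1
  'cat' -> 0
  'cat' -> 0
  'ate' -> 3
  'ate' -> 3
  'ate' -> 3

Encoded: [1, 0, 0, 3, 3, 3]


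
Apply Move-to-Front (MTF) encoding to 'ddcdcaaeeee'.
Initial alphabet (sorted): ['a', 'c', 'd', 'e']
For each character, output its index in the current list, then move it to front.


MTF encoding:
'd': index 2 in ['a', 'c', 'd', 'e'] -> ['d', 'a', 'c', 'e']
'd': index 0 in ['d', 'a', 'c', 'e'] -> ['d', 'a', 'c', 'e']
'c': index 2 in ['d', 'a', 'c', 'e'] -> ['c', 'd', 'a', 'e']
'd': index 1 in ['c', 'd', 'a', 'e'] -> ['d', 'c', 'a', 'e']
'c': index 1 in ['d', 'c', 'a', 'e'] -> ['c', 'd', 'a', 'e']
'a': index 2 in ['c', 'd', 'a', 'e'] -> ['a', 'c', 'd', 'e']
'a': index 0 in ['a', 'c', 'd', 'e'] -> ['a', 'c', 'd', 'e']
'e': index 3 in ['a', 'c', 'd', 'e'] -> ['e', 'a', 'c', 'd']
'e': index 0 in ['e', 'a', 'c', 'd'] -> ['e', 'a', 'c', 'd']
'e': index 0 in ['e', 'a', 'c', 'd'] -> ['e', 'a', 'c', 'd']
'e': index 0 in ['e', 'a', 'c', 'd'] -> ['e', 'a', 'c', 'd']


Output: [2, 0, 2, 1, 1, 2, 0, 3, 0, 0, 0]


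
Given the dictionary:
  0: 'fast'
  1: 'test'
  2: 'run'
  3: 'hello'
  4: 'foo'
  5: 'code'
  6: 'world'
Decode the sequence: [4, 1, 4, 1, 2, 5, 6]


Look up each index in the dictionary:
  4 -> 'foo'
  1 -> 'test'
  4 -> 'foo'
  1 -> 'test'
  2 -> 'run'
  5 -> 'code'
  6 -> 'world'

Decoded: "foo test foo test run code world"


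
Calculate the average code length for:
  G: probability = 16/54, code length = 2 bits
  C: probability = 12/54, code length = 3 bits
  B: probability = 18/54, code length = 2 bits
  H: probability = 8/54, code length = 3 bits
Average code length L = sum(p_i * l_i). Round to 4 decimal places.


Weighted contributions p_i * l_i:
  G: (16/54) * 2 = 32/54
  C: (12/54) * 3 = 36/54
  B: (18/54) * 2 = 36/54
  H: (8/54) * 3 = 24/54
Sum = (32 + 36 + 36 + 24)/54 = 128/54

L = 128/54 = 2.3704 bits/symbol


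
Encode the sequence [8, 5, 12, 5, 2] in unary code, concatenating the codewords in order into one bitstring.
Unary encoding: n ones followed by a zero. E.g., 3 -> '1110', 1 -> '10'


Encode each number as n ones followed by a terminating 0:
  8 -> 111111110 (9 bits)
  5 -> 111110 (6 bits)
  12 -> 1111111111110 (13 bits)
  5 -> 111110 (6 bits)
  2 -> 110 (3 bits)
Total length = 9 + 6 + 13 + 6 + 3 = 37 bits.

Unary([8, 5, 12, 5, 2]) = 1111111101111101111111111110111110110 (37 bits)


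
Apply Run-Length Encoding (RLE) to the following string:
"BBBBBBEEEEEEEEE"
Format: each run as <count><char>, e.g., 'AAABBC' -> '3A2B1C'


Scanning runs left to right:
  i=0: run of 'B' x 6 -> '6B'
  i=6: run of 'E' x 9 -> '9E'

RLE = 6B9E


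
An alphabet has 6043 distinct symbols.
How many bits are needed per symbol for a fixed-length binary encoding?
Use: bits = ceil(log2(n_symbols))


log2(6043) = 12.561
Bracket: 2^12 = 4096 < 6043 <= 2^13 = 8192
So ceil(log2(6043)) = 13

bits = ceil(log2(6043)) = ceil(12.561) = 13 bits


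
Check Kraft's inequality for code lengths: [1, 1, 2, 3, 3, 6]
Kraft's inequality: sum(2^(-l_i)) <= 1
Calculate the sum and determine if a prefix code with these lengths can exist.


Sum = 2^(-1) + 2^(-1) + 2^(-2) + 2^(-3) + 2^(-3) + 2^(-6)
    = 0.5 + 0.5 + 0.25 + 0.125 + 0.125 + 0.015625
    = 97/64 = 1.515625
Since 1.515625 > 1, Kraft's inequality is NOT satisfied.
A prefix code with these lengths CANNOT exist.

Kraft sum = 1.515625. Not satisfied.


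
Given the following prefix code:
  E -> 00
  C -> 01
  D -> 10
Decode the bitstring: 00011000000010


Decoding step by step:
Bits 00 -> E
Bits 01 -> C
Bits 10 -> D
Bits 00 -> E
Bits 00 -> E
Bits 00 -> E
Bits 10 -> D


Decoded message: ECDEEED


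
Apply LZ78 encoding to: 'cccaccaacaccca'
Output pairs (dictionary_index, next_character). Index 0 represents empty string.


LZ78 encoding steps:
Dictionary: {0: ''}
Step 1: w='' (idx 0), next='c' -> output (0, 'c'), add 'c' as idx 1
Step 2: w='c' (idx 1), next='c' -> output (1, 'c'), add 'cc' as idx 2
Step 3: w='' (idx 0), next='a' -> output (0, 'a'), add 'a' as idx 3
Step 4: w='cc' (idx 2), next='a' -> output (2, 'a'), add 'cca' as idx 4
Step 5: w='a' (idx 3), next='c' -> output (3, 'c'), add 'ac' as idx 5
Step 6: w='ac' (idx 5), next='c' -> output (5, 'c'), add 'acc' as idx 6
Step 7: w='c' (idx 1), next='a' -> output (1, 'a'), add 'ca' as idx 7


Encoded: [(0, 'c'), (1, 'c'), (0, 'a'), (2, 'a'), (3, 'c'), (5, 'c'), (1, 'a')]


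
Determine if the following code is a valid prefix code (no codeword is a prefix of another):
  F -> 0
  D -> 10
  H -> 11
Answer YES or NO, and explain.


Checking each pair (does one codeword prefix another?):
  F='0' vs D='10': no prefix
  F='0' vs H='11': no prefix
  D='10' vs F='0': no prefix
  D='10' vs H='11': no prefix
  H='11' vs F='0': no prefix
  H='11' vs D='10': no prefix
No violation found over all pairs.

YES -- this is a valid prefix code. No codeword is a prefix of any other codeword.


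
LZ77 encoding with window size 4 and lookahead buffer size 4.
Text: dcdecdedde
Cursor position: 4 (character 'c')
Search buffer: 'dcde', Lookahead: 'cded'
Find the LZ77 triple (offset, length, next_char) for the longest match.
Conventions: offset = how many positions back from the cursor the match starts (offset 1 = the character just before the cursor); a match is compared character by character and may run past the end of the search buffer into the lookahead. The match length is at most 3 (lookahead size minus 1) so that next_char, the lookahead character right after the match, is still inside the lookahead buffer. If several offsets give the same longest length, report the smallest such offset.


Try each offset into the search buffer:
  offset=1 (pos 3, char 'e'): match length 0
  offset=2 (pos 2, char 'd'): match length 0
  offset=3 (pos 1, char 'c'): match length 3
  offset=4 (pos 0, char 'd'): match length 0
Longest match has length 3 at offset 3.
next_char = character at position 4 + 3 = 7 -> 'd'

Best match: offset=3, length=3 (matching 'cde' starting at position 1)
LZ77 triple: (3, 3, 'd')


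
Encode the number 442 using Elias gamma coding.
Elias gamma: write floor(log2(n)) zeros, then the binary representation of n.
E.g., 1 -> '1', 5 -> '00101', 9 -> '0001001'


num_bits = floor(log2(442)) + 1 = 9
leading_zeros = num_bits - 1 = 8
binary(442) = 110111010

Elias gamma(442) = '00000000' + '110111010' = 00000000110111010 (17 bits)


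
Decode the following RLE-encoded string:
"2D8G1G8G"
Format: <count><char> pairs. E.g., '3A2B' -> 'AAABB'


Expanding each <count><char> pair:
  2D -> 'DD'
  8G -> 'GGGGGGGG'
  1G -> 'G'
  8G -> 'GGGGGGGG'

Decoded = DDGGGGGGGGGGGGGGGGG


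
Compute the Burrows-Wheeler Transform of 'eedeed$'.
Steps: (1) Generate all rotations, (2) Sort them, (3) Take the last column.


Rotations (sorted):
  0: $eedeed -> last char: d
  1: d$eedee -> last char: e
  2: deed$ee -> last char: e
  3: ed$eede -> last char: e
  4: edeed$e -> last char: e
  5: eed$eed -> last char: d
  6: eedeed$ -> last char: $


BWT = deeeed$


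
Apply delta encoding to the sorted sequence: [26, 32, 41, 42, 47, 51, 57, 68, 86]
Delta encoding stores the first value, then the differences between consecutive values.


First value: 26
Deltas:
  32 - 26 = 6
  41 - 32 = 9
  42 - 41 = 1
  47 - 42 = 5
  51 - 47 = 4
  57 - 51 = 6
  68 - 57 = 11
  86 - 68 = 18


Delta encoded: [26, 6, 9, 1, 5, 4, 6, 11, 18]


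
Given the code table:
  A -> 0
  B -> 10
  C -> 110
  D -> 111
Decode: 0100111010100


Decoding:
0 -> A
10 -> B
0 -> A
111 -> D
0 -> A
10 -> B
10 -> B
0 -> A


Result: ABADABBA


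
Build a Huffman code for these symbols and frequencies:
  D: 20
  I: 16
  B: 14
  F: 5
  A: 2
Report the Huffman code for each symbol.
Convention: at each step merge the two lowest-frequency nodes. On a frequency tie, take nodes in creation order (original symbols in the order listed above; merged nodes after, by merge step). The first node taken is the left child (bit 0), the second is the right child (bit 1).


Huffman tree construction:
Step 1: Merge A(2) + F(5) = 7
Step 2: Merge (A+F)(7) + B(14) = 21
Step 3: Merge I(16) + D(20) = 36
Step 4: Merge ((A+F)+B)(21) + (I+D)(36) = 57
Read each symbol's code off the tree from the root (left child = 0, right child = 1).

Codes:
  D: 11 (length 2)
  I: 10 (length 2)
  B: 01 (length 2)
  F: 001 (length 3)
  A: 000 (length 3)
Average code length: 121/57 = 2.1228 bits/symbol


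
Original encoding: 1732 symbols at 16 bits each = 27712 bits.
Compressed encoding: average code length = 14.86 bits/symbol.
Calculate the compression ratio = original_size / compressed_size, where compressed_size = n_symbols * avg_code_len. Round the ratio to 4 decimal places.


original_size = n_symbols * orig_bits = 1732 * 16 = 27712 bits
compressed_size = n_symbols * avg_code_len = 1732 * 14.86 = 25737.52 bits
ratio = original_size / compressed_size = 27712 / 25737.52 = 1.0767

Compression ratio = 1.0767


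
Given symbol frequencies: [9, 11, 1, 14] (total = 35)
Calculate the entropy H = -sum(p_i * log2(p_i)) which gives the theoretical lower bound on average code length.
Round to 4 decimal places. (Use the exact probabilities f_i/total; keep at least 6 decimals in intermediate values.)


Per-symbol terms -p_i * log2(p_i) with p_i = f_i/35:
  p = 9/35 = 0.257143: log2(p) = -1.959358, -p*log2(p) = 0.503835
  p = 11/35 = 0.314286: log2(p) = -1.669851, -p*log2(p) = 0.524810
  p = 1/35 = 0.028571: log2(p) = -5.129283, -p*log2(p) = 0.146551
  p = 14/35 = 0.400000: log2(p) = -1.321928, -p*log2(p) = 0.528771
H = 0.503835 + 0.524810 + 0.146551 + 0.528771 = 1.703967

H = 1.704 bits/symbol


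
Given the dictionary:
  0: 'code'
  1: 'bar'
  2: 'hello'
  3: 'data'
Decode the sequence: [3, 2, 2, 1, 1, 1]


Look up each index in the dictionary:
  3 -> 'data'
  2 -> 'hello'
  2 -> 'hello'
  1 -> 'bar'
  1 -> 'bar'
  1 -> 'bar'

Decoded: "data hello hello bar bar bar"


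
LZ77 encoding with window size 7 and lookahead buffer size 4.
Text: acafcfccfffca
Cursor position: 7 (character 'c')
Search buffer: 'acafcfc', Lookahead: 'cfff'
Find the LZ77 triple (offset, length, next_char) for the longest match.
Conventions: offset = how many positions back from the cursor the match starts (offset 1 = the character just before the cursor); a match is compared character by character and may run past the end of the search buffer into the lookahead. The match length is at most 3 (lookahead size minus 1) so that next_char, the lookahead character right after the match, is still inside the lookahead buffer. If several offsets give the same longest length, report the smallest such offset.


Try each offset into the search buffer:
  offset=1 (pos 6, char 'c'): match length 1
  offset=2 (pos 5, char 'f'): match length 0
  offset=3 (pos 4, char 'c'): match length 2
  offset=4 (pos 3, char 'f'): match length 0
  offset=5 (pos 2, char 'a'): match length 0
  offset=6 (pos 1, char 'c'): match length 1
  offset=7 (pos 0, char 'a'): match length 0
Longest match has length 2 at offset 3.
next_char = character at position 7 + 2 = 9 -> 'f'

Best match: offset=3, length=2 (matching 'cf' starting at position 4)
LZ77 triple: (3, 2, 'f')


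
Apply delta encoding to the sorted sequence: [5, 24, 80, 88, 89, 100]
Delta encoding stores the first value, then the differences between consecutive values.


First value: 5
Deltas:
  24 - 5 = 19
  80 - 24 = 56
  88 - 80 = 8
  89 - 88 = 1
  100 - 89 = 11


Delta encoded: [5, 19, 56, 8, 1, 11]


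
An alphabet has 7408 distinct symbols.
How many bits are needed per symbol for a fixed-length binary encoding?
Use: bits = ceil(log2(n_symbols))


log2(7408) = 12.8549
Bracket: 2^12 = 4096 < 7408 <= 2^13 = 8192
So ceil(log2(7408)) = 13

bits = ceil(log2(7408)) = ceil(12.8549) = 13 bits


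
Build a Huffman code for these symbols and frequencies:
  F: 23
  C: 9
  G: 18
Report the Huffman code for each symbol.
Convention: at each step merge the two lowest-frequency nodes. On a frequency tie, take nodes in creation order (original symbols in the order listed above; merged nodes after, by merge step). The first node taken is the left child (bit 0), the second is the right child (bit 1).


Huffman tree construction:
Step 1: Merge C(9) + G(18) = 27
Step 2: Merge F(23) + (C+G)(27) = 50
Read each symbol's code off the tree from the root (left child = 0, right child = 1).

Codes:
  F: 0 (length 1)
  C: 10 (length 2)
  G: 11 (length 2)
Average code length: 77/50 = 1.5400 bits/symbol


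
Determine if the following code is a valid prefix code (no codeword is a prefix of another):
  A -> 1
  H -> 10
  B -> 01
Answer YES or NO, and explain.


Checking each pair (does one codeword prefix another?):
  A='1' vs H='10': prefix -- VIOLATION

NO -- this is NOT a valid prefix code. A (1) is a prefix of H (10).


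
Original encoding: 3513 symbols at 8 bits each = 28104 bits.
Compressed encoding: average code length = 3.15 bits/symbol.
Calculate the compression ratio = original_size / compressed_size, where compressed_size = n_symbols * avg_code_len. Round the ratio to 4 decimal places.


original_size = n_symbols * orig_bits = 3513 * 8 = 28104 bits
compressed_size = n_symbols * avg_code_len = 3513 * 3.15 = 11065.95 bits
ratio = original_size / compressed_size = 28104 / 11065.95 = 2.5397

Compression ratio = 2.5397


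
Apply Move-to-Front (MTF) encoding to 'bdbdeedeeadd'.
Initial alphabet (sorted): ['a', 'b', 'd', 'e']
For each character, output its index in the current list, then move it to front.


MTF encoding:
'b': index 1 in ['a', 'b', 'd', 'e'] -> ['b', 'a', 'd', 'e']
'd': index 2 in ['b', 'a', 'd', 'e'] -> ['d', 'b', 'a', 'e']
'b': index 1 in ['d', 'b', 'a', 'e'] -> ['b', 'd', 'a', 'e']
'd': index 1 in ['b', 'd', 'a', 'e'] -> ['d', 'b', 'a', 'e']
'e': index 3 in ['d', 'b', 'a', 'e'] -> ['e', 'd', 'b', 'a']
'e': index 0 in ['e', 'd', 'b', 'a'] -> ['e', 'd', 'b', 'a']
'd': index 1 in ['e', 'd', 'b', 'a'] -> ['d', 'e', 'b', 'a']
'e': index 1 in ['d', 'e', 'b', 'a'] -> ['e', 'd', 'b', 'a']
'e': index 0 in ['e', 'd', 'b', 'a'] -> ['e', 'd', 'b', 'a']
'a': index 3 in ['e', 'd', 'b', 'a'] -> ['a', 'e', 'd', 'b']
'd': index 2 in ['a', 'e', 'd', 'b'] -> ['d', 'a', 'e', 'b']
'd': index 0 in ['d', 'a', 'e', 'b'] -> ['d', 'a', 'e', 'b']


Output: [1, 2, 1, 1, 3, 0, 1, 1, 0, 3, 2, 0]


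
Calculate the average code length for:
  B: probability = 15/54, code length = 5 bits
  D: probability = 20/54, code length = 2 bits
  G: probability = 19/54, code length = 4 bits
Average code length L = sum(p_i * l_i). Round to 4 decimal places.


Weighted contributions p_i * l_i:
  B: (15/54) * 5 = 75/54
  D: (20/54) * 2 = 40/54
  G: (19/54) * 4 = 76/54
Sum = (75 + 40 + 76)/54 = 191/54

L = 191/54 = 3.5370 bits/symbol


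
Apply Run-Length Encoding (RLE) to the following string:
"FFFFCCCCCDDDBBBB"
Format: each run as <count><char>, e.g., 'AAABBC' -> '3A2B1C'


Scanning runs left to right:
  i=0: run of 'F' x 4 -> '4F'
  i=4: run of 'C' x 5 -> '5C'
  i=9: run of 'D' x 3 -> '3D'
  i=12: run of 'B' x 4 -> '4B'

RLE = 4F5C3D4B


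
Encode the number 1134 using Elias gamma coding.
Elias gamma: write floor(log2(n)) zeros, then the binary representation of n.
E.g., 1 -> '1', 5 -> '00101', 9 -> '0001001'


num_bits = floor(log2(1134)) + 1 = 11
leading_zeros = num_bits - 1 = 10
binary(1134) = 10001101110

Elias gamma(1134) = '0000000000' + '10001101110' = 000000000010001101110 (21 bits)


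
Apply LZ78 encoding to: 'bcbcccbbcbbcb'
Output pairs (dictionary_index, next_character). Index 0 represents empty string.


LZ78 encoding steps:
Dictionary: {0: ''}
Step 1: w='' (idx 0), next='b' -> output (0, 'b'), add 'b' as idx 1
Step 2: w='' (idx 0), next='c' -> output (0, 'c'), add 'c' as idx 2
Step 3: w='b' (idx 1), next='c' -> output (1, 'c'), add 'bc' as idx 3
Step 4: w='c' (idx 2), next='c' -> output (2, 'c'), add 'cc' as idx 4
Step 5: w='b' (idx 1), next='b' -> output (1, 'b'), add 'bb' as idx 5
Step 6: w='c' (idx 2), next='b' -> output (2, 'b'), add 'cb' as idx 6
Step 7: w='bc' (idx 3), next='b' -> output (3, 'b'), add 'bcb' as idx 7


Encoded: [(0, 'b'), (0, 'c'), (1, 'c'), (2, 'c'), (1, 'b'), (2, 'b'), (3, 'b')]


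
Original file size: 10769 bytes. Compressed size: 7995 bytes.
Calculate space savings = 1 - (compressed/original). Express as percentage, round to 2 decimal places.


ratio = compressed/original = 7995/10769 = 0.742409
savings = 1 - ratio = 1 - 0.742409 = 0.257591
as a percentage: 0.257591 * 100 = 25.76%

Space savings = 1 - 7995/10769 = 25.76%


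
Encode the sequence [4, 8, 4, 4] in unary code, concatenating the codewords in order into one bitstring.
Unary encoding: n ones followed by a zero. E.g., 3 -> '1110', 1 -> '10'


Encode each number as n ones followed by a terminating 0:
  4 -> 11110 (5 bits)
  8 -> 111111110 (9 bits)
  4 -> 11110 (5 bits)
  4 -> 11110 (5 bits)
Total length = 5 + 9 + 5 + 5 = 24 bits.

Unary([4, 8, 4, 4]) = 111101111111101111011110 (24 bits)


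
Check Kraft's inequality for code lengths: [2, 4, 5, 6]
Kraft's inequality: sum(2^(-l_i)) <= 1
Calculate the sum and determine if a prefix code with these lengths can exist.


Sum = 2^(-2) + 2^(-4) + 2^(-5) + 2^(-6)
    = 0.25 + 0.0625 + 0.03125 + 0.015625
    = 23/64 = 0.359375
Since 0.359375 <= 1, Kraft's inequality IS satisfied.
A prefix code with these lengths CAN exist.

Kraft sum = 0.359375. Satisfied.


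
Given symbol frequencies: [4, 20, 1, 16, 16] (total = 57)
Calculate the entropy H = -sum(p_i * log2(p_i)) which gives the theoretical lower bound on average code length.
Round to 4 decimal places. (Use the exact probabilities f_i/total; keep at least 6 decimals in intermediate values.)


Per-symbol terms -p_i * log2(p_i) with p_i = f_i/57:
  p = 4/57 = 0.070175: log2(p) = -3.832890, -p*log2(p) = 0.268975
  p = 20/57 = 0.350877: log2(p) = -1.510962, -p*log2(p) = 0.530162
  p = 1/57 = 0.017544: log2(p) = -5.832890, -p*log2(p) = 0.102331
  p = 16/57 = 0.280702: log2(p) = -1.832890, -p*log2(p) = 0.514495
  p = 16/57 = 0.280702: log2(p) = -1.832890, -p*log2(p) = 0.514495
H = 0.268975 + 0.530162 + 0.102331 + 0.514495 + 0.514495 = 1.930458

H = 1.9305 bits/symbol


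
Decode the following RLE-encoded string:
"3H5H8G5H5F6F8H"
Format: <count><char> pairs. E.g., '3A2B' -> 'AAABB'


Expanding each <count><char> pair:
  3H -> 'HHH'
  5H -> 'HHHHH'
  8G -> 'GGGGGGGG'
  5H -> 'HHHHH'
  5F -> 'FFFFF'
  6F -> 'FFFFFF'
  8H -> 'HHHHHHHH'

Decoded = HHHHHHHHGGGGGGGGHHHHHFFFFFFFFFFFHHHHHHHH


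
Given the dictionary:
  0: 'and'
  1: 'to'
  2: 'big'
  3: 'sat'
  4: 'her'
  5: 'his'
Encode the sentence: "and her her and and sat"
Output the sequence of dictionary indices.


Look up each word in the dictionary:
  'and' -> 0
  'her' -> 4
  'her' -> 4
  'and' -> 0
  'and' -> 0
  'sat' -> 3

Encoded: [0, 4, 4, 0, 0, 3]


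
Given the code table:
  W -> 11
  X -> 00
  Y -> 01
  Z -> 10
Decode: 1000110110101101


Decoding:
10 -> Z
00 -> X
11 -> W
01 -> Y
10 -> Z
10 -> Z
11 -> W
01 -> Y


Result: ZXWYZZWY


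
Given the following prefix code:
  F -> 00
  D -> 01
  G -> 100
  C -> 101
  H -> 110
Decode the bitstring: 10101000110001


Decoding step by step:
Bits 101 -> C
Bits 01 -> D
Bits 00 -> F
Bits 01 -> D
Bits 100 -> G
Bits 01 -> D


Decoded message: CDFDGD


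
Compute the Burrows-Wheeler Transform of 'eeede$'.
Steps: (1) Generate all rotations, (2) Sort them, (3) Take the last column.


Rotations (sorted):
  0: $eeede -> last char: e
  1: de$eee -> last char: e
  2: e$eeed -> last char: d
  3: ede$ee -> last char: e
  4: eede$e -> last char: e
  5: eeede$ -> last char: $


BWT = eedee$


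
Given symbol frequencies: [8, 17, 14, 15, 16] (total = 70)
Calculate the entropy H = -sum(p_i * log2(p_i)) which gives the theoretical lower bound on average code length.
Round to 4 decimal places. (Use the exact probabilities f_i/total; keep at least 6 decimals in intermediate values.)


Per-symbol terms -p_i * log2(p_i) with p_i = f_i/70:
  p = 8/70 = 0.114286: log2(p) = -3.129283, -p*log2(p) = 0.357632
  p = 17/70 = 0.242857: log2(p) = -2.041820, -p*log2(p) = 0.495871
  p = 14/70 = 0.200000: log2(p) = -2.321928, -p*log2(p) = 0.464386
  p = 15/70 = 0.214286: log2(p) = -2.222392, -p*log2(p) = 0.476227
  p = 16/70 = 0.228571: log2(p) = -2.129283, -p*log2(p) = 0.486693
H = 0.357632 + 0.495871 + 0.464386 + 0.476227 + 0.486693 = 2.280809

H = 2.2808 bits/symbol


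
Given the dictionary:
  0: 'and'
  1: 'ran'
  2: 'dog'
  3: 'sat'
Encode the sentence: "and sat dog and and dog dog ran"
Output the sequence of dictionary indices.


Look up each word in the dictionary:
  'and' -> 0
  'sat' -> 3
  'dog' -> 2
  'and' -> 0
  'and' -> 0
  'dog' -> 2
  'dog' -> 2
  'ran' -> 1

Encoded: [0, 3, 2, 0, 0, 2, 2, 1]


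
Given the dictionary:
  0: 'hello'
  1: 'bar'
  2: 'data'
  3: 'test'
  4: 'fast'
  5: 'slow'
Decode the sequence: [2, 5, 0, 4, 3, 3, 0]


Look up each index in the dictionary:
  2 -> 'data'
  5 -> 'slow'
  0 -> 'hello'
  4 -> 'fast'
  3 -> 'test'
  3 -> 'test'
  0 -> 'hello'

Decoded: "data slow hello fast test test hello"


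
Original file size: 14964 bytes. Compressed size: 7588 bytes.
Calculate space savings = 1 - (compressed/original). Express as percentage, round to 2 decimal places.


ratio = compressed/original = 7588/14964 = 0.507084
savings = 1 - ratio = 1 - 0.507084 = 0.492916
as a percentage: 0.492916 * 100 = 49.29%

Space savings = 1 - 7588/14964 = 49.29%


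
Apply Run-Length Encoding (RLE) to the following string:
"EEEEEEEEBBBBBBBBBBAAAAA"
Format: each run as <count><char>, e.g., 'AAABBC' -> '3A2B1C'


Scanning runs left to right:
  i=0: run of 'E' x 8 -> '8E'
  i=8: run of 'B' x 10 -> '10B'
  i=18: run of 'A' x 5 -> '5A'

RLE = 8E10B5A


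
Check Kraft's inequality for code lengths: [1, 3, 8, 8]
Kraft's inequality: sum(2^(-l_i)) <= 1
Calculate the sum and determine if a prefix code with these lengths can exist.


Sum = 2^(-1) + 2^(-3) + 2^(-8) + 2^(-8)
    = 0.5 + 0.125 + 0.00390625 + 0.00390625
    = 162/256 = 0.6328125
Since 0.6328125 <= 1, Kraft's inequality IS satisfied.
A prefix code with these lengths CAN exist.

Kraft sum = 0.6328125. Satisfied.


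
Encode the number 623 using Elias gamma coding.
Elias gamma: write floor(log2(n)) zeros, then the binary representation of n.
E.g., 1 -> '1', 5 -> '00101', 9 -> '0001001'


num_bits = floor(log2(623)) + 1 = 10
leading_zeros = num_bits - 1 = 9
binary(623) = 1001101111

Elias gamma(623) = '000000000' + '1001101111' = 0000000001001101111 (19 bits)


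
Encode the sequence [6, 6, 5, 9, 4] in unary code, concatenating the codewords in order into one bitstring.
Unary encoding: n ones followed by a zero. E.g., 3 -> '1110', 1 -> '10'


Encode each number as n ones followed by a terminating 0:
  6 -> 1111110 (7 bits)
  6 -> 1111110 (7 bits)
  5 -> 111110 (6 bits)
  9 -> 1111111110 (10 bits)
  4 -> 11110 (5 bits)
Total length = 7 + 7 + 6 + 10 + 5 = 35 bits.

Unary([6, 6, 5, 9, 4]) = 11111101111110111110111111111011110 (35 bits)


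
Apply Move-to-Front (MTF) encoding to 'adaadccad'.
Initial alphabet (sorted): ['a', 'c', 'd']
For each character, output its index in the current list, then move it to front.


MTF encoding:
'a': index 0 in ['a', 'c', 'd'] -> ['a', 'c', 'd']
'd': index 2 in ['a', 'c', 'd'] -> ['d', 'a', 'c']
'a': index 1 in ['d', 'a', 'c'] -> ['a', 'd', 'c']
'a': index 0 in ['a', 'd', 'c'] -> ['a', 'd', 'c']
'd': index 1 in ['a', 'd', 'c'] -> ['d', 'a', 'c']
'c': index 2 in ['d', 'a', 'c'] -> ['c', 'd', 'a']
'c': index 0 in ['c', 'd', 'a'] -> ['c', 'd', 'a']
'a': index 2 in ['c', 'd', 'a'] -> ['a', 'c', 'd']
'd': index 2 in ['a', 'c', 'd'] -> ['d', 'a', 'c']


Output: [0, 2, 1, 0, 1, 2, 0, 2, 2]


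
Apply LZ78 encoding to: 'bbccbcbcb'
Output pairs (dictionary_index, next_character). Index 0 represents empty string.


LZ78 encoding steps:
Dictionary: {0: ''}
Step 1: w='' (idx 0), next='b' -> output (0, 'b'), add 'b' as idx 1
Step 2: w='b' (idx 1), next='c' -> output (1, 'c'), add 'bc' as idx 2
Step 3: w='' (idx 0), next='c' -> output (0, 'c'), add 'c' as idx 3
Step 4: w='bc' (idx 2), next='b' -> output (2, 'b'), add 'bcb' as idx 4
Step 5: w='c' (idx 3), next='b' -> output (3, 'b'), add 'cb' as idx 5


Encoded: [(0, 'b'), (1, 'c'), (0, 'c'), (2, 'b'), (3, 'b')]


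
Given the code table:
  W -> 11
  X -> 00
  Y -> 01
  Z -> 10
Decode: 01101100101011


Decoding:
01 -> Y
10 -> Z
11 -> W
00 -> X
10 -> Z
10 -> Z
11 -> W


Result: YZWXZZW


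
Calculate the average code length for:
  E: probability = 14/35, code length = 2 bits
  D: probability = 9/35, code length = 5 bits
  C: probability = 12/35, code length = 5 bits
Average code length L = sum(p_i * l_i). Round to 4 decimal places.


Weighted contributions p_i * l_i:
  E: (14/35) * 2 = 28/35
  D: (9/35) * 5 = 45/35
  C: (12/35) * 5 = 60/35
Sum = (28 + 45 + 60)/35 = 133/35

L = 133/35 = 3.8000 bits/symbol


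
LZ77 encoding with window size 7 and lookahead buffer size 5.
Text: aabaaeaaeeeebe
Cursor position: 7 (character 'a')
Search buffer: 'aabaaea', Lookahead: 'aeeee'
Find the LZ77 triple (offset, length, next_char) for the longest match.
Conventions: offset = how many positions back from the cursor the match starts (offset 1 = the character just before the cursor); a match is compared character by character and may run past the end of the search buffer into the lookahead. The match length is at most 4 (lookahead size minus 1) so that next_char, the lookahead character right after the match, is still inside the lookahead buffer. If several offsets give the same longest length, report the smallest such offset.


Try each offset into the search buffer:
  offset=1 (pos 6, char 'a'): match length 1
  offset=2 (pos 5, char 'e'): match length 0
  offset=3 (pos 4, char 'a'): match length 2
  offset=4 (pos 3, char 'a'): match length 1
  offset=5 (pos 2, char 'b'): match length 0
  offset=6 (pos 1, char 'a'): match length 1
  offset=7 (pos 0, char 'a'): match length 1
Longest match has length 2 at offset 3.
next_char = character at position 7 + 2 = 9 -> 'e'

Best match: offset=3, length=2 (matching 'ae' starting at position 4)
LZ77 triple: (3, 2, 'e')


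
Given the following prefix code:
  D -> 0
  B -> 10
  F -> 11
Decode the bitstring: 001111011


Decoding step by step:
Bits 0 -> D
Bits 0 -> D
Bits 11 -> F
Bits 11 -> F
Bits 0 -> D
Bits 11 -> F


Decoded message: DDFFDF


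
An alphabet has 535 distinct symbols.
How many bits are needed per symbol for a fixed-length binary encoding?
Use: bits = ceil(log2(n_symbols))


log2(535) = 9.0634
Bracket: 2^9 = 512 < 535 <= 2^10 = 1024
So ceil(log2(535)) = 10

bits = ceil(log2(535)) = ceil(9.0634) = 10 bits


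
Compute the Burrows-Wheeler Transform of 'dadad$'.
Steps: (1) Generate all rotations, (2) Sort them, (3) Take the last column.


Rotations (sorted):
  0: $dadad -> last char: d
  1: ad$dad -> last char: d
  2: adad$d -> last char: d
  3: d$dada -> last char: a
  4: dad$da -> last char: a
  5: dadad$ -> last char: $


BWT = dddaa$


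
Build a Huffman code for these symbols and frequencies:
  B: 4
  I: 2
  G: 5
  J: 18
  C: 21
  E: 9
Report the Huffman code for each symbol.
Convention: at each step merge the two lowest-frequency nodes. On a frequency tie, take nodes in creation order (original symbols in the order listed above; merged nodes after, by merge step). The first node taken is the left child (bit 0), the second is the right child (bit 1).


Huffman tree construction:
Step 1: Merge I(2) + B(4) = 6
Step 2: Merge G(5) + (I+B)(6) = 11
Step 3: Merge E(9) + (G+(I+B))(11) = 20
Step 4: Merge J(18) + (E+(G+(I+B)))(20) = 38
Step 5: Merge C(21) + (J+(E+(G+(I+B))))(38) = 59
Read each symbol's code off the tree from the root (left child = 0, right child = 1).

Codes:
  B: 11111 (length 5)
  I: 11110 (length 5)
  G: 1110 (length 4)
  J: 10 (length 2)
  C: 0 (length 1)
  E: 110 (length 3)
Average code length: 134/59 = 2.2712 bits/symbol


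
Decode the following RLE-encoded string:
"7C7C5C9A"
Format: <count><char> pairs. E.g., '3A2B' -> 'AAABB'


Expanding each <count><char> pair:
  7C -> 'CCCCCCC'
  7C -> 'CCCCCCC'
  5C -> 'CCCCC'
  9A -> 'AAAAAAAAA'

Decoded = CCCCCCCCCCCCCCCCCCCAAAAAAAAA


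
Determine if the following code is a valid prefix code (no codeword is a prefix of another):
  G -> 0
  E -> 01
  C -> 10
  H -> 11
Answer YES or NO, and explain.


Checking each pair (does one codeword prefix another?):
  G='0' vs E='01': prefix -- VIOLATION

NO -- this is NOT a valid prefix code. G (0) is a prefix of E (01).


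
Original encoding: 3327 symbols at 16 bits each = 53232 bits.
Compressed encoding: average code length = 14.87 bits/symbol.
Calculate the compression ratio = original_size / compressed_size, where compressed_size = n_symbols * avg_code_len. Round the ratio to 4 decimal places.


original_size = n_symbols * orig_bits = 3327 * 16 = 53232 bits
compressed_size = n_symbols * avg_code_len = 3327 * 14.87 = 49472.49 bits
ratio = original_size / compressed_size = 53232 / 49472.49 = 1.076

Compression ratio = 1.076


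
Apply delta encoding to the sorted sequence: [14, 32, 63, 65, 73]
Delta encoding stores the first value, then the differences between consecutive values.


First value: 14
Deltas:
  32 - 14 = 18
  63 - 32 = 31
  65 - 63 = 2
  73 - 65 = 8


Delta encoded: [14, 18, 31, 2, 8]


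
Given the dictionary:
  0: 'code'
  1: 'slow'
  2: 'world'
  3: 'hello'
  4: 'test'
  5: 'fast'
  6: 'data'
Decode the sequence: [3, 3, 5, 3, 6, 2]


Look up each index in the dictionary:
  3 -> 'hello'
  3 -> 'hello'
  5 -> 'fast'
  3 -> 'hello'
  6 -> 'data'
  2 -> 'world'

Decoded: "hello hello fast hello data world"


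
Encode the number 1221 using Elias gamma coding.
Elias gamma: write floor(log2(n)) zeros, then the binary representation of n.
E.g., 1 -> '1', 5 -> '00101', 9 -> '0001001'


num_bits = floor(log2(1221)) + 1 = 11
leading_zeros = num_bits - 1 = 10
binary(1221) = 10011000101

Elias gamma(1221) = '0000000000' + '10011000101' = 000000000010011000101 (21 bits)


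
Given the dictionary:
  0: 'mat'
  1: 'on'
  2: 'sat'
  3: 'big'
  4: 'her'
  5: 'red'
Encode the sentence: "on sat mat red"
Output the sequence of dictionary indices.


Look up each word in the dictionary:
  'on' -> 1
  'sat' -> 2
  'mat' -> 0
  'red' -> 5

Encoded: [1, 2, 0, 5]


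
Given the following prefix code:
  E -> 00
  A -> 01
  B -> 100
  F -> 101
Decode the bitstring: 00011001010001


Decoding step by step:
Bits 00 -> E
Bits 01 -> A
Bits 100 -> B
Bits 101 -> F
Bits 00 -> E
Bits 01 -> A


Decoded message: EABFEA


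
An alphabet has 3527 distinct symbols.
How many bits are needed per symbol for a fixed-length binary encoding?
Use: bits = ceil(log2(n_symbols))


log2(3527) = 11.7842
Bracket: 2^11 = 2048 < 3527 <= 2^12 = 4096
So ceil(log2(3527)) = 12

bits = ceil(log2(3527)) = ceil(11.7842) = 12 bits


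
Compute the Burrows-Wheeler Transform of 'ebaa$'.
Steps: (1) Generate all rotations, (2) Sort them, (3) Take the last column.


Rotations (sorted):
  0: $ebaa -> last char: a
  1: a$eba -> last char: a
  2: aa$eb -> last char: b
  3: baa$e -> last char: e
  4: ebaa$ -> last char: $


BWT = aabe$


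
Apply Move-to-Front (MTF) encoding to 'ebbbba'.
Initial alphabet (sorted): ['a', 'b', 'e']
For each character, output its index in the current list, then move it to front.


MTF encoding:
'e': index 2 in ['a', 'b', 'e'] -> ['e', 'a', 'b']
'b': index 2 in ['e', 'a', 'b'] -> ['b', 'e', 'a']
'b': index 0 in ['b', 'e', 'a'] -> ['b', 'e', 'a']
'b': index 0 in ['b', 'e', 'a'] -> ['b', 'e', 'a']
'b': index 0 in ['b', 'e', 'a'] -> ['b', 'e', 'a']
'a': index 2 in ['b', 'e', 'a'] -> ['a', 'b', 'e']


Output: [2, 2, 0, 0, 0, 2]


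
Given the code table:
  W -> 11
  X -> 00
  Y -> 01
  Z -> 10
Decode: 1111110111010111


Decoding:
11 -> W
11 -> W
11 -> W
01 -> Y
11 -> W
01 -> Y
01 -> Y
11 -> W


Result: WWWYWYYW


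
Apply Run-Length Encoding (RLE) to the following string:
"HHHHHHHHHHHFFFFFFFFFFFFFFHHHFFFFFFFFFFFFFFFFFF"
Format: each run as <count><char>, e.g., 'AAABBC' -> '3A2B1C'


Scanning runs left to right:
  i=0: run of 'H' x 11 -> '11H'
  i=11: run of 'F' x 14 -> '14F'
  i=25: run of 'H' x 3 -> '3H'
  i=28: run of 'F' x 18 -> '18F'

RLE = 11H14F3H18F


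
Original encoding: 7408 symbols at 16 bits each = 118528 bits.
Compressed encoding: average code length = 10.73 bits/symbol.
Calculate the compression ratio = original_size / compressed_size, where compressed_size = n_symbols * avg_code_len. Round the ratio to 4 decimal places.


original_size = n_symbols * orig_bits = 7408 * 16 = 118528 bits
compressed_size = n_symbols * avg_code_len = 7408 * 10.73 = 79487.84 bits
ratio = original_size / compressed_size = 118528 / 79487.84 = 1.4911

Compression ratio = 1.4911


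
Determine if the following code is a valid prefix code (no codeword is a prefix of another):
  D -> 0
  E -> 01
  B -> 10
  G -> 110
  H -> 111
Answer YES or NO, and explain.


Checking each pair (does one codeword prefix another?):
  D='0' vs E='01': prefix -- VIOLATION

NO -- this is NOT a valid prefix code. D (0) is a prefix of E (01).


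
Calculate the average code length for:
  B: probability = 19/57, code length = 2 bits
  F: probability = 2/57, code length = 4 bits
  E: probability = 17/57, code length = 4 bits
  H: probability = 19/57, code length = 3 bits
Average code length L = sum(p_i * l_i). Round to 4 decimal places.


Weighted contributions p_i * l_i:
  B: (19/57) * 2 = 38/57
  F: (2/57) * 4 = 8/57
  E: (17/57) * 4 = 68/57
  H: (19/57) * 3 = 57/57
Sum = (38 + 8 + 68 + 57)/57 = 171/57

L = 171/57 = 3.0000 bits/symbol


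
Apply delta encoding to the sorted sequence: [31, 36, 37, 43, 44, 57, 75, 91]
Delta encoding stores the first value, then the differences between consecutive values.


First value: 31
Deltas:
  36 - 31 = 5
  37 - 36 = 1
  43 - 37 = 6
  44 - 43 = 1
  57 - 44 = 13
  75 - 57 = 18
  91 - 75 = 16


Delta encoded: [31, 5, 1, 6, 1, 13, 18, 16]


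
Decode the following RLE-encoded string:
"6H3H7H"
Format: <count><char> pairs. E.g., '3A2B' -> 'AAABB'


Expanding each <count><char> pair:
  6H -> 'HHHHHH'
  3H -> 'HHH'
  7H -> 'HHHHHHH'

Decoded = HHHHHHHHHHHHHHHH


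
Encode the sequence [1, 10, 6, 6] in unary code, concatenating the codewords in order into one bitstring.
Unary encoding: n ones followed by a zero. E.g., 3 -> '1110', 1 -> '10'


Encode each number as n ones followed by a terminating 0:
  1 -> 10 (2 bits)
  10 -> 11111111110 (11 bits)
  6 -> 1111110 (7 bits)
  6 -> 1111110 (7 bits)
Total length = 2 + 11 + 7 + 7 = 27 bits.

Unary([1, 10, 6, 6]) = 101111111111011111101111110 (27 bits)


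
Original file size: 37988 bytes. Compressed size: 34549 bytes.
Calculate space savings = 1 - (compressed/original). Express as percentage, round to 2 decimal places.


ratio = compressed/original = 34549/37988 = 0.909471
savings = 1 - ratio = 1 - 0.909471 = 0.090529
as a percentage: 0.090529 * 100 = 9.05%

Space savings = 1 - 34549/37988 = 9.05%


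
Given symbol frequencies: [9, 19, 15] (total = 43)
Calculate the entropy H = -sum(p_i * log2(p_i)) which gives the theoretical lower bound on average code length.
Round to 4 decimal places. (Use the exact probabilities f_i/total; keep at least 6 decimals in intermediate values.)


Per-symbol terms -p_i * log2(p_i) with p_i = f_i/43:
  p = 9/43 = 0.209302: log2(p) = -2.256340, -p*log2(p) = 0.472257
  p = 19/43 = 0.441860: log2(p) = -1.178337, -p*log2(p) = 0.520661
  p = 15/43 = 0.348837: log2(p) = -1.519374, -p*log2(p) = 0.530014
H = 0.472257 + 0.520661 + 0.530014 = 1.522932

H = 1.5229 bits/symbol


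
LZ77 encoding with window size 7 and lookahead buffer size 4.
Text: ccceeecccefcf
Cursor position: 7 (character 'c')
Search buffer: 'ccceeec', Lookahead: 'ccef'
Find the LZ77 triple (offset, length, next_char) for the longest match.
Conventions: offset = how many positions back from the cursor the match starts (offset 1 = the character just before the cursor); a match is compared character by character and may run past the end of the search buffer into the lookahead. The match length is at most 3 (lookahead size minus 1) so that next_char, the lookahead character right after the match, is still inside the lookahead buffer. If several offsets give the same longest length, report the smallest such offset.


Try each offset into the search buffer:
  offset=1 (pos 6, char 'c'): match length 2
  offset=2 (pos 5, char 'e'): match length 0
  offset=3 (pos 4, char 'e'): match length 0
  offset=4 (pos 3, char 'e'): match length 0
  offset=5 (pos 2, char 'c'): match length 1
  offset=6 (pos 1, char 'c'): match length 3
  offset=7 (pos 0, char 'c'): match length 2
Longest match has length 3 at offset 6.
next_char = character at position 7 + 3 = 10 -> 'f'

Best match: offset=6, length=3 (matching 'cce' starting at position 1)
LZ77 triple: (6, 3, 'f')
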